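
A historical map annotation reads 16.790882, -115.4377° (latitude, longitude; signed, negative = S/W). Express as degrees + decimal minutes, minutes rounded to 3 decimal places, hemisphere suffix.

16° 47.453′ N, 115° 26.262′ W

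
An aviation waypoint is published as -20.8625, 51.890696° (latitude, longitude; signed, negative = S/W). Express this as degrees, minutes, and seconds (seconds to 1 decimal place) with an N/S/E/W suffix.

20°51′45.0″ S, 51°53′26.5″ E

Latitude is negative → S; |value| = 20.862500
Lat: whole degrees 20; 51.75000′ → 51′ and 45.000″
λ: 0.890696 × 60 = 53.44176′ → 53′, remainder × 60 = 26.506″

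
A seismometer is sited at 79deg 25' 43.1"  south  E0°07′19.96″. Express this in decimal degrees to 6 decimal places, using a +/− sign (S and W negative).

-79.428639, 0.122211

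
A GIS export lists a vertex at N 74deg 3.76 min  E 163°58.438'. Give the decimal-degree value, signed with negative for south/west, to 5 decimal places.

74.06267, 163.97397

φ: 3.76′ = 0.062667°; total 74.062667
N ⇒ keep positive
Lon: 163 + 58.438/60 = 163.973967
E ⇒ keep positive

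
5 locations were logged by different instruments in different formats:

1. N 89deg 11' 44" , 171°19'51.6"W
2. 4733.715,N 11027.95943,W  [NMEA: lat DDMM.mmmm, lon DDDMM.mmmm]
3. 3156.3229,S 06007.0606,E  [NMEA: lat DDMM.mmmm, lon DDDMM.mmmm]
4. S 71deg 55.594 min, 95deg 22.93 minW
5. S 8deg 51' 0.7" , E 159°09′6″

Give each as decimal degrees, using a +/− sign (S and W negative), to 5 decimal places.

1. 89.19556, -171.33100
2. 47.56192, -110.46599
3. -31.93872, 60.11768
4. -71.92657, -95.38217
5. -8.85019, 159.15167

Point 1:
  φ: 11′ + 44″ = 11.73333′; 89 + 11.73333/60 = 89.195556
  N → positive
  λ: 171 + 19/60 + 51.6/3600 = 171.331000
  W → negative
Point 2:
  Latitude: split at 2 digits → 47° and 33.715′; 47 + 33.715/60 = 47.561917
  N ⇒ keep positive
  Lon: split at 3 digits → 110° and 27.95943′; 110 + 27.95943/60 = 110.465991
  W → negative
Point 3:
  Latitude: degrees = first 2 digits = 31, minutes = 56.3229; 31 + 56.3229/60 = 31.938715
  hemisphere S, so the sign is −
  Longitude: degrees = first 3 digits = 60, minutes = 7.0606; 60 + 7.0606/60 = 60.117677
  E → positive
Point 4:
  φ: 71 + 55.594/60 = 71.926567
  hemisphere S, so the sign is −
  Lon: 95 + 22.93/60 = 95.382167
  W → negative
Point 5:
  φ: 8 + 51/60 + 0.7/3600 = 8.850194
  hemisphere S, so the sign is −
  Longitude: 9′ + 6″ = 9.10000′; 159 + 9.10000/60 = 159.151667
  E ⇒ keep positive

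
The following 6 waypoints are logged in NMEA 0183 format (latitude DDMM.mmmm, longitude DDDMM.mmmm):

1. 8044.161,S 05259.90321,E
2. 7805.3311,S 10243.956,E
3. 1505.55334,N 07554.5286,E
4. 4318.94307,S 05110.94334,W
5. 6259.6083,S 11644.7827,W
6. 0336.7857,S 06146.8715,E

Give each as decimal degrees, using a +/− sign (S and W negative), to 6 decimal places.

Point 1:
  φ: split at 2 digits → 80° and 44.161′; 80 + 44.161/60 = 80.7360167
  hemisphere S, so the sign is −
  Lon: split at 3 digits → 052° and 59.90321′; 52 + 59.90321/60 = 52.9983868
  E ⇒ keep positive
Point 2:
  Lat: split at 2 digits → 78° and 5.3311′; 78 + 5.3311/60 = 78.0888517
  S → negative
  Lon: split at 3 digits → 102° and 43.956′; 102 + 43.956/60 = 102.7326000
  E ⇒ keep positive
Point 3:
  Lat: split at 2 digits → 15° and 5.55334′; 15 + 5.55334/60 = 15.0925557
  N ⇒ keep positive
  Lon: degrees = first 3 digits = 75, minutes = 54.5286; 75 + 54.5286/60 = 75.9088100
  E ⇒ keep positive
Point 4:
  φ: degrees = first 2 digits = 43, minutes = 18.94307; 43 + 18.94307/60 = 43.3157178
  S ⇒ negate
  λ: degrees = first 3 digits = 51, minutes = 10.94334; 51 + 10.94334/60 = 51.1823890
  hemisphere W, so the sign is −
Point 5:
  Latitude: degrees = first 2 digits = 62, minutes = 59.6083; 62 + 59.6083/60 = 62.9934717
  S ⇒ negate
  Longitude: degrees = first 3 digits = 116, minutes = 44.7827; 116 + 44.7827/60 = 116.7463783
  hemisphere W, so the sign is −
Point 6:
  φ: degrees = first 2 digits = 3, minutes = 36.7857; 3 + 36.7857/60 = 3.6130950
  S ⇒ negate
  Longitude: degrees = first 3 digits = 61, minutes = 46.8715; 61 + 46.8715/60 = 61.7811917
  E ⇒ keep positive

1. -80.736017, 52.998387
2. -78.088852, 102.732600
3. 15.092556, 75.908810
4. -43.315718, -51.182389
5. -62.993472, -116.746378
6. -3.613095, 61.781192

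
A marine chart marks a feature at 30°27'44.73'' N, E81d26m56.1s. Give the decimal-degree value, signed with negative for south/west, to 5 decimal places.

Latitude: 30 + 27/60 + 44.73/3600 = 30.462425
N ⇒ keep positive
Lon: 81° + 26/60 + 56.1/3600 = 81 + 0.433333 + 0.015583 = 81.448917
E → positive

30.46243, 81.44892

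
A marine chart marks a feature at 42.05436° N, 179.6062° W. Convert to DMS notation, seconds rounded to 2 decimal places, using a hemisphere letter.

42°03′15.70″ N, 179°36′22.32″ W

Lat: 0.054360° → 3.26160′; 0.26160 × 60 = 15.6960″
Longitude: 0.606200° → 36.37200′; 0.37200 × 60 = 22.3200″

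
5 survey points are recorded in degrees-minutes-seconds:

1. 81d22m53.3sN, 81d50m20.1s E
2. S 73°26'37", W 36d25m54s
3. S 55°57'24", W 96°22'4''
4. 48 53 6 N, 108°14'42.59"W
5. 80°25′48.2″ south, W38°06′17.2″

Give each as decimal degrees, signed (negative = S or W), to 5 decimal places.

1. 81.38147, 81.83892
2. -73.44361, -36.43167
3. -55.95667, -96.36778
4. 48.88500, -108.24516
5. -80.43006, -38.10478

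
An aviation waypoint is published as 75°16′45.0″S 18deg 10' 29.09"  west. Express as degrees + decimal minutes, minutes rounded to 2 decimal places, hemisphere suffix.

Lat: 16 + 45/60 = 16.7500′
Lon: seconds/60 = 0.48483; minutes = 10 + 0.48483 = 10.4848

75° 16.75′ S, 18° 10.48′ W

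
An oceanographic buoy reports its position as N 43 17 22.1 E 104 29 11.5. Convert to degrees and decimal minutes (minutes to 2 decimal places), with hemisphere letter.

φ: 17 + 22.1/60 = 17.3683′
λ: 29 + 11.5/60 = 29.1917′

43° 17.37′ N, 104° 29.19′ E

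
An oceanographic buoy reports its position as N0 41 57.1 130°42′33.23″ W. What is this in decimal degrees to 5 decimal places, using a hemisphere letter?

0.69919° N, 130.70923° W

Latitude: 41′ + 57.1″ = 41.95167′; 0 + 41.95167/60 = 0.699194
Lon: 130° + 42/60 + 33.23/3600 = 130 + 0.700000 + 0.009231 = 130.709231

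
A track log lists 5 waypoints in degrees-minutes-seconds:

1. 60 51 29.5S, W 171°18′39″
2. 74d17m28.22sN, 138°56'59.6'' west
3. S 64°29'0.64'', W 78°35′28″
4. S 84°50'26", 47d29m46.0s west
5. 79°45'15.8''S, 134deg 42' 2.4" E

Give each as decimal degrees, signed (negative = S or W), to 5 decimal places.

1. -60.85819, -171.31083
2. 74.29117, -138.94989
3. -64.48351, -78.59111
4. -84.84056, -47.49611
5. -79.75439, 134.70067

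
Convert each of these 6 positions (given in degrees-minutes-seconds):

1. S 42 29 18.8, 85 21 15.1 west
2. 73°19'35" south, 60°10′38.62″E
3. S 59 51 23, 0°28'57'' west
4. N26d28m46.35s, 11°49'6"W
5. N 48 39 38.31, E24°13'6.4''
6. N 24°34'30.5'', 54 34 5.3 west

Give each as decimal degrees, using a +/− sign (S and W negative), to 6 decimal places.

1. -42.488556, -85.354194
2. -73.326389, 60.177394
3. -59.856389, -0.482500
4. 26.479542, -11.818333
5. 48.660642, 24.218444
6. 24.575139, -54.568139

Point 1:
  Lat: 42 + 29/60 + 18.8/3600 = 42.4885556
  hemisphere S, so the sign is −
  Lon: 21′ + 15.1″ = 21.25167′; 85 + 21.25167/60 = 85.3541944
  W → negative
Point 2:
  Latitude: 19′ + 35″ = 19.58333′; 73 + 19.58333/60 = 73.3263889
  S ⇒ negate
  λ: 10′ + 38.62″ = 10.64367′; 60 + 10.64367/60 = 60.1773944
  E → positive
Point 3:
  Latitude: 59 + 51/60 + 23/3600 = 59.8563889
  S ⇒ negate
  Longitude: 0° + 28/60 + 57/3600 = 0 + 0.466667 + 0.015833 = 0.4825000
  W ⇒ negate
Point 4:
  φ: 28′ + 46.35″ = 28.77250′; 26 + 28.77250/60 = 26.4795417
  N → positive
  λ: 11 + 49/60 + 6/3600 = 11.8183333
  W → negative
Point 5:
  φ: 39′ + 38.31″ = 39.63850′; 48 + 39.63850/60 = 48.6606417
  N ⇒ keep positive
  λ: 24° + 13/60 + 6.4/3600 = 24 + 0.216667 + 0.001778 = 24.2184444
  E → positive
Point 6:
  φ: 34′ + 30.5″ = 34.50833′; 24 + 34.50833/60 = 24.5751389
  N → positive
  Longitude: 34′ + 5.3″ = 34.08833′; 54 + 34.08833/60 = 54.5681389
  hemisphere W, so the sign is −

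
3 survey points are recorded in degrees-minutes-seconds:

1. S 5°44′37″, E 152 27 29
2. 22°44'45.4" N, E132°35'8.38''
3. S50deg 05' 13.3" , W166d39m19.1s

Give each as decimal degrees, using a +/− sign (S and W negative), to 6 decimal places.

1. -5.743611, 152.458056
2. 22.745944, 132.585661
3. -50.087028, -166.655306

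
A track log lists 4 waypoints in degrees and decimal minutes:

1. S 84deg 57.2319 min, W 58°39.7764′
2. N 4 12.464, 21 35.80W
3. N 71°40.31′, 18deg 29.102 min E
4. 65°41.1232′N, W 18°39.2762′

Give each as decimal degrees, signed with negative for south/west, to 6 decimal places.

1. -84.953865, -58.662940
2. 4.207733, -21.596667
3. 71.671833, 18.485033
4. 65.685387, -18.654603

Point 1:
  Latitude: 84 + 57.2319/60 = 84.9538650
  hemisphere S, so the sign is −
  Lon: 39.7764′ = 0.662940°; total 58.6629400
  hemisphere W, so the sign is −
Point 2:
  φ: 4 + 12.464/60 = 4.2077333
  N ⇒ keep positive
  λ: 35.8′ = 0.596667°; total 21.5966667
  W ⇒ negate
Point 3:
  Lat: 40.31′ = 0.671833°; total 71.6718333
  N ⇒ keep positive
  Longitude: 18 + 29.102/60 = 18.4850333
  E → positive
Point 4:
  Lat: 41.1232′ = 0.685387°; total 65.6853867
  N ⇒ keep positive
  Lon: 39.2762′ = 0.654603°; total 18.6546033
  W → negative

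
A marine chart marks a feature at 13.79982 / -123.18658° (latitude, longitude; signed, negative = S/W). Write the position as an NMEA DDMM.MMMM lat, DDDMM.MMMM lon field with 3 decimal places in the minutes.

1347.989,N / 12311.195,W

φ: 13° + 0.799820 × 60 = 13° 47.98920′
Longitude is negative → W; |value| = 123.186580
Lon: 123° + 0.186580 × 60 = 123° 11.19480′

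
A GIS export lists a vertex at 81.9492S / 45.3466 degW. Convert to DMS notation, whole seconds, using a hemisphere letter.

φ: whole degrees 81; 56.95200′ → 56′ and 57.12″
Longitude: 0.346600 × 60 = 20.79600′ → 20′, remainder × 60 = 47.76″

81°56′57″ S, 45°20′48″ W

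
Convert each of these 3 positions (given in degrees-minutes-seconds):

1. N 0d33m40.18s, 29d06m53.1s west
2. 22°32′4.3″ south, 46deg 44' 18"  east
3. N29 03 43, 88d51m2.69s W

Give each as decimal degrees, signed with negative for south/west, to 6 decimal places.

1. 0.561161, -29.114750
2. -22.534528, 46.738333
3. 29.061944, -88.850747

Point 1:
  Latitude: 0° + 33/60 + 40.18/3600 = 0 + 0.550000 + 0.011161 = 0.5611611
  N → positive
  Lon: 29 + 6/60 + 53.1/3600 = 29.1147500
  W ⇒ negate
Point 2:
  φ: 22 + 32/60 + 4.3/3600 = 22.5345278
  S → negative
  Lon: 46° + 44/60 + 18/3600 = 46 + 0.733333 + 0.005000 = 46.7383333
  E ⇒ keep positive
Point 3:
  φ: 3′ + 43″ = 3.71667′; 29 + 3.71667/60 = 29.0619444
  N ⇒ keep positive
  Lon: 88° + 51/60 + 2.69/3600 = 88 + 0.850000 + 0.000747 = 88.8507472
  hemisphere W, so the sign is −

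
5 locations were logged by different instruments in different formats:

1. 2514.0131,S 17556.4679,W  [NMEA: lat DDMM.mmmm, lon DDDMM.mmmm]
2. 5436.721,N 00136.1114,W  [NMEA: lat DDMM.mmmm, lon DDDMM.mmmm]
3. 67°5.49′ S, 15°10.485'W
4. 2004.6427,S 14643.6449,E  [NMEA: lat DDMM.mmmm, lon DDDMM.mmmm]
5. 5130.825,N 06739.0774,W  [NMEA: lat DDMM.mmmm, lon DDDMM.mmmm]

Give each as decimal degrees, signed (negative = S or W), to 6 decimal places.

Point 1:
  Latitude: degrees = first 2 digits = 25, minutes = 14.0131; 25 + 14.0131/60 = 25.2335517
  S ⇒ negate
  Lon: split at 3 digits → 175° and 56.4679′; 175 + 56.4679/60 = 175.9411317
  hemisphere W, so the sign is −
Point 2:
  Latitude: split at 2 digits → 54° and 36.721′; 54 + 36.721/60 = 54.6120167
  N ⇒ keep positive
  Lon: split at 3 digits → 001° and 36.1114′; 1 + 36.1114/60 = 1.6018567
  W ⇒ negate
Point 3:
  Lat: 67 + 5.49/60 = 67.0915000
  S ⇒ negate
  Lon: 10.485′ = 0.174750°; total 15.1747500
  W → negative
Point 4:
  Lat: split at 2 digits → 20° and 4.6427′; 20 + 4.6427/60 = 20.0773783
  hemisphere S, so the sign is −
  λ: degrees = first 3 digits = 146, minutes = 43.6449; 146 + 43.6449/60 = 146.7274150
  E → positive
Point 5:
  φ: split at 2 digits → 51° and 30.825′; 51 + 30.825/60 = 51.5137500
  N ⇒ keep positive
  λ: split at 3 digits → 067° and 39.0774′; 67 + 39.0774/60 = 67.6512900
  W ⇒ negate

1. -25.233552, -175.941132
2. 54.612017, -1.601857
3. -67.091500, -15.174750
4. -20.077378, 146.727415
5. 51.513750, -67.651290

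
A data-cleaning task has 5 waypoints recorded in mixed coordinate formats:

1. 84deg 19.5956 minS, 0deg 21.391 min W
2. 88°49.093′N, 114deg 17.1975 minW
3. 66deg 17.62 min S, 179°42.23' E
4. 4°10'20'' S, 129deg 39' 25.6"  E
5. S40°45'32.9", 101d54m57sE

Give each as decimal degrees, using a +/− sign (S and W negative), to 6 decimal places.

Point 1:
  φ: 19.5956′ = 0.326593°; total 84.3265933
  hemisphere S, so the sign is −
  Longitude: 0 + 21.391/60 = 0.3565167
  W ⇒ negate
Point 2:
  Latitude: 49.093′ = 0.818217°; total 88.8182167
  N → positive
  λ: 114 + 17.1975/60 = 114.2866250
  W ⇒ negate
Point 3:
  φ: 66 + 17.62/60 = 66.2936667
  S ⇒ negate
  λ: 42.23′ = 0.703833°; total 179.7038333
  E ⇒ keep positive
Point 4:
  φ: 4 + 10/60 + 20/3600 = 4.1722222
  S ⇒ negate
  Longitude: 129° + 39/60 + 25.6/3600 = 129 + 0.650000 + 0.007111 = 129.6571111
  E ⇒ keep positive
Point 5:
  Latitude: 40° + 45/60 + 32.9/3600 = 40 + 0.750000 + 0.009139 = 40.7591389
  hemisphere S, so the sign is −
  Longitude: 101° + 54/60 + 57/3600 = 101 + 0.900000 + 0.015833 = 101.9158333
  E ⇒ keep positive

1. -84.326593, -0.356517
2. 88.818217, -114.286625
3. -66.293667, 179.703833
4. -4.172222, 129.657111
5. -40.759139, 101.915833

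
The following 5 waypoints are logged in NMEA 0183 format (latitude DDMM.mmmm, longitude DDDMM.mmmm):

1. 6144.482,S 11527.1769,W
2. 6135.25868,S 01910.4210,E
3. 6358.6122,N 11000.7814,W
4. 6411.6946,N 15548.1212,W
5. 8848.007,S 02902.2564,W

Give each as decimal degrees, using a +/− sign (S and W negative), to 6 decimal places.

1. -61.741367, -115.452948
2. -61.587645, 19.173683
3. 63.976870, -110.013023
4. 64.194910, -155.802020
5. -88.800117, -29.037607

Point 1:
  Lat: split at 2 digits → 61° and 44.482′; 61 + 44.482/60 = 61.7413667
  S ⇒ negate
  Lon: degrees = first 3 digits = 115, minutes = 27.1769; 115 + 27.1769/60 = 115.4529483
  W → negative
Point 2:
  φ: degrees = first 2 digits = 61, minutes = 35.25868; 61 + 35.25868/60 = 61.5876447
  S ⇒ negate
  Longitude: split at 3 digits → 019° and 10.421′; 19 + 10.421/60 = 19.1736833
  E → positive
Point 3:
  Lat: split at 2 digits → 63° and 58.6122′; 63 + 58.6122/60 = 63.9768700
  N → positive
  Longitude: degrees = first 3 digits = 110, minutes = 0.7814; 110 + 0.7814/60 = 110.0130233
  W → negative
Point 4:
  Latitude: split at 2 digits → 64° and 11.6946′; 64 + 11.6946/60 = 64.1949100
  N ⇒ keep positive
  Longitude: split at 3 digits → 155° and 48.1212′; 155 + 48.1212/60 = 155.8020200
  hemisphere W, so the sign is −
Point 5:
  Latitude: degrees = first 2 digits = 88, minutes = 48.007; 88 + 48.007/60 = 88.8001167
  S → negative
  Longitude: degrees = first 3 digits = 29, minutes = 2.2564; 29 + 2.2564/60 = 29.0376067
  hemisphere W, so the sign is −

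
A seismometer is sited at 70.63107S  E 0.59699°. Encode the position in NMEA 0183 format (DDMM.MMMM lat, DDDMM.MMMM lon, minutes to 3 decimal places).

Latitude: 70° + 0.631070 × 60 = 70° 37.86420′
Longitude: 0° + 0.596990 × 60 = 0° 35.81940′

7037.864,S / 00035.819,E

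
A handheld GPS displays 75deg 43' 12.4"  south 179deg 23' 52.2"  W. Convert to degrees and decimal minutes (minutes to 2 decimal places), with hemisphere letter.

75° 43.21′ S, 179° 23.87′ W

Lat: seconds/60 = 0.20667; minutes = 43 + 0.20667 = 43.2067
Lon: 23 + 52.2/60 = 23.8700′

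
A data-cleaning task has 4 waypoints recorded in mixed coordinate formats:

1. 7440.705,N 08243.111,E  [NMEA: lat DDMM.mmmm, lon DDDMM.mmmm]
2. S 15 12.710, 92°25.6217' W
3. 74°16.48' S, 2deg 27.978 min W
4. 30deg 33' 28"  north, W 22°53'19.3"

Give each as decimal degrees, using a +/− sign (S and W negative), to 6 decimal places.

1. 74.678417, 82.718517
2. -15.211833, -92.427028
3. -74.274667, -2.466300
4. 30.557778, -22.888694

Point 1:
  Lat: split at 2 digits → 74° and 40.705′; 74 + 40.705/60 = 74.6784167
  N ⇒ keep positive
  λ: degrees = first 3 digits = 82, minutes = 43.111; 82 + 43.111/60 = 82.7185167
  E ⇒ keep positive
Point 2:
  φ: 15 + 12.71/60 = 15.2118333
  S → negative
  Lon: 92 + 25.6217/60 = 92.4270283
  W ⇒ negate
Point 3:
  Latitude: 74 + 16.48/60 = 74.2746667
  hemisphere S, so the sign is −
  Longitude: 2 + 27.978/60 = 2.4663000
  hemisphere W, so the sign is −
Point 4:
  φ: 30 + 33/60 + 28/3600 = 30.5577778
  N ⇒ keep positive
  λ: 22 + 53/60 + 19.3/3600 = 22.8886944
  hemisphere W, so the sign is −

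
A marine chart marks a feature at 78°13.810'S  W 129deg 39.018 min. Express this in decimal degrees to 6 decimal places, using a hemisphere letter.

Latitude: 13.81′ = 0.230167°; total 78.2301667
λ: 129 + 39.018/60 = 129.6503000

78.230167° S, 129.650300° W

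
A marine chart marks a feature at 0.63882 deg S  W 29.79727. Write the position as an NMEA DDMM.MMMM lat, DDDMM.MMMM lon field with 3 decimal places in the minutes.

0038.329,S / 02947.836,W

Latitude: 0° + 0.638820 × 60 = 0° 38.32920′
Lon: fractional part 0.797270 → 47.83620 minutes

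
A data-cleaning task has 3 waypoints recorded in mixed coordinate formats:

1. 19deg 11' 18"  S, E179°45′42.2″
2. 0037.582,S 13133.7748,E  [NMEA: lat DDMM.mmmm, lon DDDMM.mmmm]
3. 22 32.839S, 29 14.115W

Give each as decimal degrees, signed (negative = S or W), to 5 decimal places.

Point 1:
  Lat: 19 + 11/60 + 18/3600 = 19.188333
  S ⇒ negate
  Longitude: 179° + 45/60 + 42.2/3600 = 179 + 0.750000 + 0.011722 = 179.761722
  E → positive
Point 2:
  Latitude: degrees = first 2 digits = 0, minutes = 37.582; 0 + 37.582/60 = 0.626367
  S → negative
  Lon: split at 3 digits → 131° and 33.7748′; 131 + 33.7748/60 = 131.562913
  E ⇒ keep positive
Point 3:
  Lat: 22 + 32.839/60 = 22.547317
  S → negative
  Lon: 29 + 14.115/60 = 29.235250
  hemisphere W, so the sign is −

1. -19.18833, 179.76172
2. -0.62637, 131.56291
3. -22.54732, -29.23525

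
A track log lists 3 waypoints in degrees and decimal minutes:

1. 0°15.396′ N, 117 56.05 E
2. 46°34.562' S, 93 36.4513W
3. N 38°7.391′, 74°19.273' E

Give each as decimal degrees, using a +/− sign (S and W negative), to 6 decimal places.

Point 1:
  Latitude: 15.396′ = 0.256600°; total 0.2566000
  N ⇒ keep positive
  Lon: 56.05′ = 0.934167°; total 117.9341667
  E → positive
Point 2:
  Lat: 34.562′ = 0.576033°; total 46.5760333
  S ⇒ negate
  Longitude: 93 + 36.4513/60 = 93.6075217
  hemisphere W, so the sign is −
Point 3:
  Lat: 7.391′ = 0.123183°; total 38.1231833
  N ⇒ keep positive
  Lon: 19.273′ = 0.321217°; total 74.3212167
  E ⇒ keep positive

1. 0.256600, 117.934167
2. -46.576033, -93.607522
3. 38.123183, 74.321217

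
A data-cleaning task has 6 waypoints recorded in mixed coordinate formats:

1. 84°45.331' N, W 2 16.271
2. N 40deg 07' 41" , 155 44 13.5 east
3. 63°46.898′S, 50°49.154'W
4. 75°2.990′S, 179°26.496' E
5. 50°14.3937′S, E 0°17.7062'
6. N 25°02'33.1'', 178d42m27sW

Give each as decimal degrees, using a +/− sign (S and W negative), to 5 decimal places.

1. 84.75552, -2.27118
2. 40.12806, 155.73708
3. -63.78163, -50.81923
4. -75.04983, 179.44160
5. -50.23990, 0.29510
6. 25.04253, -178.70750

Point 1:
  Latitude: 84 + 45.331/60 = 84.755517
  N ⇒ keep positive
  Lon: 16.271′ = 0.271183°; total 2.271183
  W → negative
Point 2:
  Lat: 7′ + 41″ = 7.68333′; 40 + 7.68333/60 = 40.128056
  N → positive
  Lon: 155° + 44/60 + 13.5/3600 = 155 + 0.733333 + 0.003750 = 155.737083
  E ⇒ keep positive
Point 3:
  φ: 46.898′ = 0.781633°; total 63.781633
  S → negative
  λ: 49.154′ = 0.819233°; total 50.819233
  hemisphere W, so the sign is −
Point 4:
  φ: 75 + 2.99/60 = 75.049833
  S ⇒ negate
  λ: 179 + 26.496/60 = 179.441600
  E ⇒ keep positive
Point 5:
  Latitude: 14.3937′ = 0.239895°; total 50.239895
  S ⇒ negate
  Longitude: 17.7062′ = 0.295103°; total 0.295103
  E → positive
Point 6:
  Latitude: 25° + 2/60 + 33.1/3600 = 25 + 0.033333 + 0.009194 = 25.042528
  N ⇒ keep positive
  Longitude: 42′ + 27″ = 42.45000′; 178 + 42.45000/60 = 178.707500
  W → negative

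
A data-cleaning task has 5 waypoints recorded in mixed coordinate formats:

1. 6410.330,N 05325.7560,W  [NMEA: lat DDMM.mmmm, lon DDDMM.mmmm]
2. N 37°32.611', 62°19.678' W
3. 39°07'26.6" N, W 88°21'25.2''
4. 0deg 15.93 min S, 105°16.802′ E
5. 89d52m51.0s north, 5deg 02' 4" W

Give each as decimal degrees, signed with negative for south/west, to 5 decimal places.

1. 64.17217, -53.42927
2. 37.54352, -62.32797
3. 39.12406, -88.35700
4. -0.26550, 105.28003
5. 89.88083, -5.03444

Point 1:
  φ: split at 2 digits → 64° and 10.33′; 64 + 10.33/60 = 64.172167
  N ⇒ keep positive
  Lon: degrees = first 3 digits = 53, minutes = 25.756; 53 + 25.756/60 = 53.429267
  hemisphere W, so the sign is −
Point 2:
  Lat: 32.611′ = 0.543517°; total 37.543517
  N → positive
  Lon: 19.678′ = 0.327967°; total 62.327967
  hemisphere W, so the sign is −
Point 3:
  φ: 39 + 7/60 + 26.6/3600 = 39.124056
  N → positive
  λ: 88 + 21/60 + 25.2/3600 = 88.357000
  W ⇒ negate
Point 4:
  φ: 15.93′ = 0.265500°; total 0.265500
  hemisphere S, so the sign is −
  λ: 16.802′ = 0.280033°; total 105.280033
  E ⇒ keep positive
Point 5:
  Lat: 89 + 52/60 + 51/3600 = 89.880833
  N ⇒ keep positive
  Longitude: 2′ + 4″ = 2.06667′; 5 + 2.06667/60 = 5.034444
  hemisphere W, so the sign is −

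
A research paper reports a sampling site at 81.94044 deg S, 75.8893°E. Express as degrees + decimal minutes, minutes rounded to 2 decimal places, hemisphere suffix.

Latitude: 81° + 0.940440 × 60 = 81° 56.4264′
Lon: minutes = (75.889300 − 75) × 60 = 53.3580

81° 56.43′ S, 75° 53.36′ E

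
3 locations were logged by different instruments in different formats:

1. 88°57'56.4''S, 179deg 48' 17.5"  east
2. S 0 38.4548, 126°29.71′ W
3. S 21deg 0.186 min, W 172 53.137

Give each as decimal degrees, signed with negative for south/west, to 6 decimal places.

1. -88.965667, 179.804861
2. -0.640913, -126.495167
3. -21.003100, -172.885617

Point 1:
  Latitude: 57′ + 56.4″ = 57.94000′; 88 + 57.94000/60 = 88.9656667
  hemisphere S, so the sign is −
  λ: 179 + 48/60 + 17.5/3600 = 179.8048611
  E → positive
Point 2:
  Latitude: 0 + 38.4548/60 = 0.6409133
  hemisphere S, so the sign is −
  λ: 29.71′ = 0.495167°; total 126.4951667
  W → negative
Point 3:
  Latitude: 21 + 0.186/60 = 21.0031000
  S → negative
  λ: 172 + 53.137/60 = 172.8856167
  W → negative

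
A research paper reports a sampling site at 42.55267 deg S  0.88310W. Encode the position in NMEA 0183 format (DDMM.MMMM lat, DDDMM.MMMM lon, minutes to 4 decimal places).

4233.1602,S / 00052.9860,W

φ: minutes = (42.552670 − 42) × 60 = 33.160200
Longitude: fractional part 0.883100 → 52.986000 minutes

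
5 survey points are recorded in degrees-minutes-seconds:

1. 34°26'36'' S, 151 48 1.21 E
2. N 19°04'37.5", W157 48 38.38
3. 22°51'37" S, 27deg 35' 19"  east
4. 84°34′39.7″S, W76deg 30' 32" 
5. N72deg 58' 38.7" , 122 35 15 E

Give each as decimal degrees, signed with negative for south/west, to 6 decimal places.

Point 1:
  Lat: 34° + 26/60 + 36/3600 = 34 + 0.433333 + 0.010000 = 34.4433333
  S ⇒ negate
  Lon: 151 + 48/60 + 1.21/3600 = 151.8003361
  E → positive
Point 2:
  φ: 4′ + 37.5″ = 4.62500′; 19 + 4.62500/60 = 19.0770833
  N → positive
  λ: 157° + 48/60 + 38.38/3600 = 157 + 0.800000 + 0.010661 = 157.8106611
  hemisphere W, so the sign is −
Point 3:
  φ: 51′ + 37″ = 51.61667′; 22 + 51.61667/60 = 22.8602778
  hemisphere S, so the sign is −
  Lon: 27° + 35/60 + 19/3600 = 27 + 0.583333 + 0.005278 = 27.5886111
  E → positive
Point 4:
  φ: 34′ + 39.7″ = 34.66167′; 84 + 34.66167/60 = 84.5776944
  S ⇒ negate
  Lon: 76 + 30/60 + 32/3600 = 76.5088889
  hemisphere W, so the sign is −
Point 5:
  φ: 72 + 58/60 + 38.7/3600 = 72.9774167
  N → positive
  λ: 122° + 35/60 + 15/3600 = 122 + 0.583333 + 0.004167 = 122.5875000
  E → positive

1. -34.443333, 151.800336
2. 19.077083, -157.810661
3. -22.860278, 27.588611
4. -84.577694, -76.508889
5. 72.977417, 122.587500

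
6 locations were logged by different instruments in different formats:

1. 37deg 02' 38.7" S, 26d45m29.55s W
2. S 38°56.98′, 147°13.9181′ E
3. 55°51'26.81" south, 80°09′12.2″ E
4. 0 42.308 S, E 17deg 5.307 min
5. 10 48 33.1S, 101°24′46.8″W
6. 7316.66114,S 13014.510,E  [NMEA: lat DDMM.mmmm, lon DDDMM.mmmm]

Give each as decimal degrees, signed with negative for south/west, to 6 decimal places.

1. -37.044083, -26.758208
2. -38.949667, 147.231968
3. -55.857447, 80.153389
4. -0.705133, 17.088450
5. -10.809194, -101.413000
6. -73.277686, 130.241833

Point 1:
  Latitude: 37° + 2/60 + 38.7/3600 = 37 + 0.033333 + 0.010750 = 37.0440833
  hemisphere S, so the sign is −
  Longitude: 26 + 45/60 + 29.55/3600 = 26.7582083
  W ⇒ negate
Point 2:
  Latitude: 56.98′ = 0.949667°; total 38.9496667
  S ⇒ negate
  λ: 147 + 13.9181/60 = 147.2319683
  E ⇒ keep positive
Point 3:
  Lat: 51′ + 26.81″ = 51.44683′; 55 + 51.44683/60 = 55.8574472
  S ⇒ negate
  λ: 80° + 9/60 + 12.2/3600 = 80 + 0.150000 + 0.003389 = 80.1533889
  E → positive
Point 4:
  Lat: 0 + 42.308/60 = 0.7051333
  hemisphere S, so the sign is −
  Lon: 17 + 5.307/60 = 17.0884500
  E → positive
Point 5:
  φ: 10° + 48/60 + 33.1/3600 = 10 + 0.800000 + 0.009194 = 10.8091944
  S → negative
  λ: 101 + 24/60 + 46.8/3600 = 101.4130000
  hemisphere W, so the sign is −
Point 6:
  Lat: degrees = first 2 digits = 73, minutes = 16.66114; 73 + 16.66114/60 = 73.2776857
  S ⇒ negate
  Lon: degrees = first 3 digits = 130, minutes = 14.51; 130 + 14.51/60 = 130.2418333
  E → positive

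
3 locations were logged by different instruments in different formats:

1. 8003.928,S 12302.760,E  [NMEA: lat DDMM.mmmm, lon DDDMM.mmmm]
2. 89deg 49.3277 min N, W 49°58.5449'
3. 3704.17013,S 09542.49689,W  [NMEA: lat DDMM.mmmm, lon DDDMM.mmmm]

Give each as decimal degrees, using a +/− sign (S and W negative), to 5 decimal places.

Point 1:
  Latitude: split at 2 digits → 80° and 3.928′; 80 + 3.928/60 = 80.065467
  S ⇒ negate
  Lon: split at 3 digits → 123° and 2.76′; 123 + 2.76/60 = 123.046000
  E ⇒ keep positive
Point 2:
  Lat: 49.3277′ = 0.822128°; total 89.822128
  N → positive
  Longitude: 49 + 58.5449/60 = 49.975748
  W ⇒ negate
Point 3:
  φ: degrees = first 2 digits = 37, minutes = 4.17013; 37 + 4.17013/60 = 37.069502
  S → negative
  λ: degrees = first 3 digits = 95, minutes = 42.49689; 95 + 42.49689/60 = 95.708282
  W → negative

1. -80.06547, 123.04600
2. 89.82213, -49.97575
3. -37.06950, -95.70828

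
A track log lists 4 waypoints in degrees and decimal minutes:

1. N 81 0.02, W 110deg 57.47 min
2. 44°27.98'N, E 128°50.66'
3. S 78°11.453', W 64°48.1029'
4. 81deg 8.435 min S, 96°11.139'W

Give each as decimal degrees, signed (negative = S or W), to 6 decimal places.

1. 81.000333, -110.957833
2. 44.466333, 128.844333
3. -78.190883, -64.801715
4. -81.140583, -96.185650

Point 1:
  Latitude: 0.02′ = 0.000333°; total 81.0003333
  N → positive
  Lon: 57.47′ = 0.957833°; total 110.9578333
  hemisphere W, so the sign is −
Point 2:
  Latitude: 44 + 27.98/60 = 44.4663333
  N → positive
  Lon: 128 + 50.66/60 = 128.8443333
  E ⇒ keep positive
Point 3:
  Lat: 11.453′ = 0.190883°; total 78.1908833
  hemisphere S, so the sign is −
  λ: 64 + 48.1029/60 = 64.8017150
  hemisphere W, so the sign is −
Point 4:
  Lat: 81 + 8.435/60 = 81.1405833
  hemisphere S, so the sign is −
  Lon: 11.139′ = 0.185650°; total 96.1856500
  W → negative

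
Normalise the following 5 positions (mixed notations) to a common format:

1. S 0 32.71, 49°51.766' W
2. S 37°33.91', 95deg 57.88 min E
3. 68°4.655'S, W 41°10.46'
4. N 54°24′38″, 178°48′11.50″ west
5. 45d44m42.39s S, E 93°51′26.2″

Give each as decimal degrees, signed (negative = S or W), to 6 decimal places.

1. -0.545167, -49.862767
2. -37.565167, 95.964667
3. -68.077583, -41.174333
4. 54.410556, -178.803194
5. -45.745108, 93.857278

Point 1:
  φ: 32.71′ = 0.545167°; total 0.5451667
  S → negative
  λ: 51.766′ = 0.862767°; total 49.8627667
  W ⇒ negate
Point 2:
  Latitude: 37 + 33.91/60 = 37.5651667
  S → negative
  λ: 57.88′ = 0.964667°; total 95.9646667
  E → positive
Point 3:
  Latitude: 68 + 4.655/60 = 68.0775833
  hemisphere S, so the sign is −
  Lon: 41 + 10.46/60 = 41.1743333
  hemisphere W, so the sign is −
Point 4:
  Lat: 24′ + 38″ = 24.63333′; 54 + 24.63333/60 = 54.4105556
  N ⇒ keep positive
  Lon: 178° + 48/60 + 11.5/3600 = 178 + 0.800000 + 0.003194 = 178.8031944
  hemisphere W, so the sign is −
Point 5:
  φ: 44′ + 42.39″ = 44.70650′; 45 + 44.70650/60 = 45.7451083
  hemisphere S, so the sign is −
  Lon: 93 + 51/60 + 26.2/3600 = 93.8572778
  E → positive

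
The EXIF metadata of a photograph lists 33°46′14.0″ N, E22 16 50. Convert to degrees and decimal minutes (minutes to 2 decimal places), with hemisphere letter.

33° 46.23′ N, 22° 16.83′ E

φ: 46 + 14/60 = 46.2333′
Longitude: 16 + 50/60 = 16.8333′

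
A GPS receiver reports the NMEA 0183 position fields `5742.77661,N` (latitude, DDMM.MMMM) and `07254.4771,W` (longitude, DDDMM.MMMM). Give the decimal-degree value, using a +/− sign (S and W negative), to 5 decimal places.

57.71294, -72.90795

Latitude: split at 2 digits → 57° and 42.77661′; 57 + 42.77661/60 = 57.712944
N ⇒ keep positive
Lon: degrees = first 3 digits = 72, minutes = 54.4771; 72 + 54.4771/60 = 72.907952
W ⇒ negate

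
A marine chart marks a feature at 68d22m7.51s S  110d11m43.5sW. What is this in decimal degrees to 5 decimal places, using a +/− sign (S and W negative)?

-68.36875, -110.19542

φ: 68° + 22/60 + 7.51/3600 = 68 + 0.366667 + 0.002086 = 68.368753
S → negative
Lon: 11′ + 43.5″ = 11.72500′; 110 + 11.72500/60 = 110.195417
W ⇒ negate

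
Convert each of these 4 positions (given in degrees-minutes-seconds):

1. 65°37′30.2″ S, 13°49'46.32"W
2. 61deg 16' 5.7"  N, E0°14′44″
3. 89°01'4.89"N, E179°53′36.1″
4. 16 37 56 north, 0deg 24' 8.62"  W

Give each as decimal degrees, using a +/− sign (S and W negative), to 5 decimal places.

Point 1:
  φ: 65° + 37/60 + 30.2/3600 = 65 + 0.616667 + 0.008389 = 65.625056
  hemisphere S, so the sign is −
  Longitude: 49′ + 46.32″ = 49.77200′; 13 + 49.77200/60 = 13.829533
  W → negative
Point 2:
  Latitude: 61° + 16/60 + 5.7/3600 = 61 + 0.266667 + 0.001583 = 61.268250
  N ⇒ keep positive
  Lon: 0 + 14/60 + 44/3600 = 0.245556
  E → positive
Point 3:
  Lat: 1′ + 4.89″ = 1.08150′; 89 + 1.08150/60 = 89.018025
  N → positive
  Longitude: 179° + 53/60 + 36.1/3600 = 179 + 0.883333 + 0.010028 = 179.893361
  E → positive
Point 4:
  φ: 37′ + 56″ = 37.93333′; 16 + 37.93333/60 = 16.632222
  N → positive
  λ: 0 + 24/60 + 8.62/3600 = 0.402394
  W ⇒ negate

1. -65.62506, -13.82953
2. 61.26825, 0.24556
3. 89.01803, 179.89336
4. 16.63222, -0.40239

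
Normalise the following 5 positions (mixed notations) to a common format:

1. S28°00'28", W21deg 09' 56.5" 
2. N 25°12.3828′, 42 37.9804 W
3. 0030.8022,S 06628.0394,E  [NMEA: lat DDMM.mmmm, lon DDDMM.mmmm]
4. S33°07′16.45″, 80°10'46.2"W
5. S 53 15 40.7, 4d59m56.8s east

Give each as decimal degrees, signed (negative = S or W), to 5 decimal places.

1. -28.00778, -21.16569
2. 25.20638, -42.63301
3. -0.51337, 66.46732
4. -33.12124, -80.17950
5. -53.26131, 4.99911

Point 1:
  φ: 28 + 0/60 + 28/3600 = 28.007778
  S ⇒ negate
  λ: 21 + 9/60 + 56.5/3600 = 21.165694
  hemisphere W, so the sign is −
Point 2:
  φ: 12.3828′ = 0.206380°; total 25.206380
  N ⇒ keep positive
  λ: 42 + 37.9804/60 = 42.633007
  W → negative
Point 3:
  Latitude: degrees = first 2 digits = 0, minutes = 30.8022; 0 + 30.8022/60 = 0.513370
  S ⇒ negate
  Lon: split at 3 digits → 066° and 28.0394′; 66 + 28.0394/60 = 66.467323
  E → positive
Point 4:
  φ: 33° + 7/60 + 16.45/3600 = 33 + 0.116667 + 0.004569 = 33.121236
  hemisphere S, so the sign is −
  Lon: 80 + 10/60 + 46.2/3600 = 80.179500
  hemisphere W, so the sign is −
Point 5:
  Lat: 53° + 15/60 + 40.7/3600 = 53 + 0.250000 + 0.011306 = 53.261306
  S ⇒ negate
  λ: 4 + 59/60 + 56.8/3600 = 4.999111
  E ⇒ keep positive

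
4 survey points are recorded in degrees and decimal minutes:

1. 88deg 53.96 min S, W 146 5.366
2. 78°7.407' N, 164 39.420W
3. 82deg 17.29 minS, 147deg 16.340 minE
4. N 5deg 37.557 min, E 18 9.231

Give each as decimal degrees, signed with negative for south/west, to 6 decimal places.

Point 1:
  φ: 53.96′ = 0.899333°; total 88.8993333
  S → negative
  Longitude: 5.366′ = 0.089433°; total 146.0894333
  hemisphere W, so the sign is −
Point 2:
  φ: 7.407′ = 0.123450°; total 78.1234500
  N ⇒ keep positive
  λ: 164 + 39.42/60 = 164.6570000
  hemisphere W, so the sign is −
Point 3:
  φ: 82 + 17.29/60 = 82.2881667
  S → negative
  Lon: 147 + 16.34/60 = 147.2723333
  E → positive
Point 4:
  Lat: 37.557′ = 0.625950°; total 5.6259500
  N ⇒ keep positive
  λ: 18 + 9.231/60 = 18.1538500
  E → positive

1. -88.899333, -146.089433
2. 78.123450, -164.657000
3. -82.288167, 147.272333
4. 5.625950, 18.153850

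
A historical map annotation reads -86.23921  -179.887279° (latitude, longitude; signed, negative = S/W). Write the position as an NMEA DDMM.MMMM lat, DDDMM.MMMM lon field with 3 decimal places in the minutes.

8614.353,S / 17953.237,W

Latitude is negative → S; |value| = 86.239210
Latitude: minutes = (86.239210 − 86) × 60 = 14.35260
Longitude is negative → W; |value| = 179.887279
λ: minutes = (179.887279 − 179) × 60 = 53.23674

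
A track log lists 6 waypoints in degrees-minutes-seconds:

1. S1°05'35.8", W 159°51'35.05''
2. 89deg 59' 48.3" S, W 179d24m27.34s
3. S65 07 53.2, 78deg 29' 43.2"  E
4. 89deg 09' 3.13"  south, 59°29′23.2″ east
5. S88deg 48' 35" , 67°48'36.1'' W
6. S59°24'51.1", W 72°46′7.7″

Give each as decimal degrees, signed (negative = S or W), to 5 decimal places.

1. -1.09328, -159.85974
2. -89.99675, -179.40759
3. -65.13144, 78.49533
4. -89.15087, 59.48978
5. -88.80972, -67.81003
6. -59.41419, -72.76881

Point 1:
  Latitude: 1° + 5/60 + 35.8/3600 = 1 + 0.083333 + 0.009944 = 1.093278
  S → negative
  Longitude: 159 + 51/60 + 35.05/3600 = 159.859736
  W → negative
Point 2:
  Lat: 59′ + 48.3″ = 59.80500′; 89 + 59.80500/60 = 89.996750
  S → negative
  Longitude: 179° + 24/60 + 27.34/3600 = 179 + 0.400000 + 0.007594 = 179.407594
  hemisphere W, so the sign is −
Point 3:
  Lat: 65° + 7/60 + 53.2/3600 = 65 + 0.116667 + 0.014778 = 65.131444
  S → negative
  Lon: 78 + 29/60 + 43.2/3600 = 78.495333
  E → positive
Point 4:
  Latitude: 89° + 9/60 + 3.13/3600 = 89 + 0.150000 + 0.000869 = 89.150869
  S ⇒ negate
  Longitude: 59° + 29/60 + 23.2/3600 = 59 + 0.483333 + 0.006444 = 59.489778
  E ⇒ keep positive
Point 5:
  Latitude: 88° + 48/60 + 35/3600 = 88 + 0.800000 + 0.009722 = 88.809722
  S ⇒ negate
  Lon: 67 + 48/60 + 36.1/3600 = 67.810028
  W ⇒ negate
Point 6:
  φ: 24′ + 51.1″ = 24.85167′; 59 + 24.85167/60 = 59.414194
  S → negative
  λ: 72° + 46/60 + 7.7/3600 = 72 + 0.766667 + 0.002139 = 72.768806
  hemisphere W, so the sign is −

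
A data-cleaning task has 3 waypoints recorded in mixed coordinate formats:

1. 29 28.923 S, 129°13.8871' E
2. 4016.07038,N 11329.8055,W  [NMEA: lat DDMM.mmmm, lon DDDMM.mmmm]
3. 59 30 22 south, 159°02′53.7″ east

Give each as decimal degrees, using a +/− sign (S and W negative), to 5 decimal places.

1. -29.48205, 129.23145
2. 40.26784, -113.49676
3. -59.50611, 159.04825

Point 1:
  Latitude: 28.923′ = 0.482050°; total 29.482050
  S ⇒ negate
  Lon: 129 + 13.8871/60 = 129.231452
  E → positive
Point 2:
  Latitude: split at 2 digits → 40° and 16.07038′; 40 + 16.07038/60 = 40.267840
  N → positive
  Longitude: degrees = first 3 digits = 113, minutes = 29.8055; 113 + 29.8055/60 = 113.496758
  W ⇒ negate
Point 3:
  Lat: 59° + 30/60 + 22/3600 = 59 + 0.500000 + 0.006111 = 59.506111
  S → negative
  Longitude: 159° + 2/60 + 53.7/3600 = 159 + 0.033333 + 0.014917 = 159.048250
  E → positive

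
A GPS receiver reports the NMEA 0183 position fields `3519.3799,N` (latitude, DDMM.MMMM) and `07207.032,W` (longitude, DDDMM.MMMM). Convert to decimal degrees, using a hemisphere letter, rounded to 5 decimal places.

Latitude: degrees = first 2 digits = 35, minutes = 19.3799; 35 + 19.3799/60 = 35.322998
Longitude: degrees = first 3 digits = 72, minutes = 7.032; 72 + 7.032/60 = 72.117200

35.32300° N, 72.11720° W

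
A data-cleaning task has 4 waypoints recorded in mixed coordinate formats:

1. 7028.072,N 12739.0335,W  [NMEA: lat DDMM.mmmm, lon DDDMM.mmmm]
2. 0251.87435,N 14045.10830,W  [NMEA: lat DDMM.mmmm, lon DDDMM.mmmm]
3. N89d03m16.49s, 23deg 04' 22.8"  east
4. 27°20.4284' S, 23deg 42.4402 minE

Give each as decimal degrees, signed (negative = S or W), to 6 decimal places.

Point 1:
  φ: degrees = first 2 digits = 70, minutes = 28.072; 70 + 28.072/60 = 70.4678667
  N ⇒ keep positive
  λ: degrees = first 3 digits = 127, minutes = 39.0335; 127 + 39.0335/60 = 127.6505583
  hemisphere W, so the sign is −
Point 2:
  Latitude: split at 2 digits → 02° and 51.87435′; 2 + 51.87435/60 = 2.8645725
  N ⇒ keep positive
  Lon: split at 3 digits → 140° and 45.1083′; 140 + 45.1083/60 = 140.7518050
  W → negative
Point 3:
  Latitude: 89 + 3/60 + 16.49/3600 = 89.0545806
  N → positive
  λ: 23° + 4/60 + 22.8/3600 = 23 + 0.066667 + 0.006333 = 23.0730000
  E ⇒ keep positive
Point 4:
  Lat: 20.4284′ = 0.340473°; total 27.3404733
  hemisphere S, so the sign is −
  Longitude: 23 + 42.4402/60 = 23.7073367
  E ⇒ keep positive

1. 70.467867, -127.650558
2. 2.864573, -140.751805
3. 89.054581, 23.073000
4. -27.340473, 23.707337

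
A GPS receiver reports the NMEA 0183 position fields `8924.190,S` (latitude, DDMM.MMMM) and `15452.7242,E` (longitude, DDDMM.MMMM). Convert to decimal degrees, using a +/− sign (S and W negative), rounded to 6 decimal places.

-89.403167, 154.878737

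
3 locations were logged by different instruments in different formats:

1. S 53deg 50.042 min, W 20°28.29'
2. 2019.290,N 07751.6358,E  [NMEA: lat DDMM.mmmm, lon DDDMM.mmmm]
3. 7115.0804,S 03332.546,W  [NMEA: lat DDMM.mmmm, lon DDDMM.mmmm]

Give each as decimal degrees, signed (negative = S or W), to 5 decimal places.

Point 1:
  Lat: 50.042′ = 0.834033°; total 53.834033
  hemisphere S, so the sign is −
  λ: 28.29′ = 0.471500°; total 20.471500
  W ⇒ negate
Point 2:
  φ: degrees = first 2 digits = 20, minutes = 19.29; 20 + 19.29/60 = 20.321500
  N ⇒ keep positive
  λ: degrees = first 3 digits = 77, minutes = 51.6358; 77 + 51.6358/60 = 77.860597
  E → positive
Point 3:
  Latitude: split at 2 digits → 71° and 15.0804′; 71 + 15.0804/60 = 71.251340
  S → negative
  Lon: degrees = first 3 digits = 33, minutes = 32.546; 33 + 32.546/60 = 33.542433
  W → negative

1. -53.83403, -20.47150
2. 20.32150, 77.86060
3. -71.25134, -33.54243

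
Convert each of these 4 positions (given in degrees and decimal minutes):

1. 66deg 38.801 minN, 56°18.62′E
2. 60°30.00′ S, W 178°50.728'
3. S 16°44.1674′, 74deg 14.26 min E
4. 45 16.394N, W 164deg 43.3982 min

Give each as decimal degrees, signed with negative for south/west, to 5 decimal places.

1. 66.64668, 56.31033
2. -60.50000, -178.84547
3. -16.73612, 74.23767
4. 45.27323, -164.72330

Point 1:
  φ: 66 + 38.801/60 = 66.646683
  N ⇒ keep positive
  Lon: 56 + 18.62/60 = 56.310333
  E ⇒ keep positive
Point 2:
  φ: 30′ = 0.500000°; total 60.500000
  hemisphere S, so the sign is −
  Lon: 50.728′ = 0.845467°; total 178.845467
  hemisphere W, so the sign is −
Point 3:
  Lat: 16 + 44.1674/60 = 16.736123
  S → negative
  Lon: 14.26′ = 0.237667°; total 74.237667
  E ⇒ keep positive
Point 4:
  Lat: 45 + 16.394/60 = 45.273233
  N ⇒ keep positive
  Lon: 43.3982′ = 0.723303°; total 164.723303
  hemisphere W, so the sign is −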